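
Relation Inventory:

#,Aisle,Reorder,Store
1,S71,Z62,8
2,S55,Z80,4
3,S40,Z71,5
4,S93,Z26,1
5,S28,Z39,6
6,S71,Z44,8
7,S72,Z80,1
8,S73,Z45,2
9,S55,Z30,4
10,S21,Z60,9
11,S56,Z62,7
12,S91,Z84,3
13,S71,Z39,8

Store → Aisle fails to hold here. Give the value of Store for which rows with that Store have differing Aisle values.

Store=8: rows 1, 6, 13 → Aisle = S71, S71, S71 ✓
Store=4: rows 2, 9 → Aisle = S55, S55 ✓
Store=5: row 3 → Aisle = S40 ✓
Store=1: rows 4, 7 → Aisle takes values {S93, S72} — violation
Store=6: row 5 → Aisle = S28 ✓
Store=2: row 8 → Aisle = S73 ✓
Store=9: row 10 → Aisle = S21 ✓
Store=7: row 11 → Aisle = S56 ✓
Store=3: row 12 → Aisle = S91 ✓
The only Store value with inconsistent Aisle is Store=1.

1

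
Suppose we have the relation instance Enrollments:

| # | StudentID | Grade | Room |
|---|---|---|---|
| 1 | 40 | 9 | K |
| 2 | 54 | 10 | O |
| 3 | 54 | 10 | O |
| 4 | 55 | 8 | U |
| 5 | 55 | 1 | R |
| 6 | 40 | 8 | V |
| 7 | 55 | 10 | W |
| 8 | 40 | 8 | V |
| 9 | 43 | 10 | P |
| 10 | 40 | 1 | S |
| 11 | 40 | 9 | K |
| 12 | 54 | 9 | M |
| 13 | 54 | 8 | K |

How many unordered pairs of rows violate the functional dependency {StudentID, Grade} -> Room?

(StudentID=40, Grade=9): all 2 rows agree on Room — 0 pairs.
(StudentID=54, Grade=10): all 2 rows agree on Room — 0 pairs.
(StudentID=40, Grade=8): all 2 rows agree on Room — 0 pairs.

0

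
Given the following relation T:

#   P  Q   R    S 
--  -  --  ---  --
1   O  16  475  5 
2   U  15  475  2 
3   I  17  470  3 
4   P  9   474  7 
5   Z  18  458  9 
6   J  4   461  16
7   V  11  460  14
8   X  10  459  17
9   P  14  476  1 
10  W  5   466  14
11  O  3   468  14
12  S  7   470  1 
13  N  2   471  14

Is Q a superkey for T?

Yes

All 13 rows have distinct Q values, so Q → (all attributes) holds and Q is a superkey.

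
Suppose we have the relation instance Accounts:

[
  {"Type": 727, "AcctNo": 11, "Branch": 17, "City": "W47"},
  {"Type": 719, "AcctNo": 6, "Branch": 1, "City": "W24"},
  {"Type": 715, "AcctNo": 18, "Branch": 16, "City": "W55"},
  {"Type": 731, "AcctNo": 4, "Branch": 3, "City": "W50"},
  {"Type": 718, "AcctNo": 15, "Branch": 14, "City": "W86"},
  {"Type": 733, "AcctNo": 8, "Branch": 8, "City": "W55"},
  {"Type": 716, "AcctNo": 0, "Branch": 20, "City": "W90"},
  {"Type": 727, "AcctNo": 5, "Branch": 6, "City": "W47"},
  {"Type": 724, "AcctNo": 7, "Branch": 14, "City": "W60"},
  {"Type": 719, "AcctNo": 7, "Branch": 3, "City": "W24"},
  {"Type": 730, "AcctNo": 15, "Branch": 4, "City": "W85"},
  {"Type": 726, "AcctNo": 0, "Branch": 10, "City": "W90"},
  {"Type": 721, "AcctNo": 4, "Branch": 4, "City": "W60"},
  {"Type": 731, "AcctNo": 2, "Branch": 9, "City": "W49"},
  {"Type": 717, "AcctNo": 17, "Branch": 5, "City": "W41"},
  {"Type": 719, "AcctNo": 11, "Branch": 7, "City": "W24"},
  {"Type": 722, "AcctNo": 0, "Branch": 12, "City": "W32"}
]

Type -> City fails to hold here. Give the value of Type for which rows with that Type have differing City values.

731

Type=727: 2 rows → City = W47, W47 ✓
Type=719: 3 rows → City = W24, W24, W24 ✓
Type=715: 1 row → City = W55 ✓
Type=731: 2 rows → City takes values {W50, W49} — violation
Type=718: 1 row → City = W86 ✓
Type=733: 1 row → City = W55 ✓
Type=716: 1 row → City = W90 ✓
Type=724: 1 row → City = W60 ✓
Type=730: 1 row → City = W85 ✓
Type=726: 1 row → City = W90 ✓
Type=721: 1 row → City = W60 ✓
Type=717: 1 row → City = W41 ✓
Type=722: 1 row → City = W32 ✓
The only Type value with inconsistent City is Type=731.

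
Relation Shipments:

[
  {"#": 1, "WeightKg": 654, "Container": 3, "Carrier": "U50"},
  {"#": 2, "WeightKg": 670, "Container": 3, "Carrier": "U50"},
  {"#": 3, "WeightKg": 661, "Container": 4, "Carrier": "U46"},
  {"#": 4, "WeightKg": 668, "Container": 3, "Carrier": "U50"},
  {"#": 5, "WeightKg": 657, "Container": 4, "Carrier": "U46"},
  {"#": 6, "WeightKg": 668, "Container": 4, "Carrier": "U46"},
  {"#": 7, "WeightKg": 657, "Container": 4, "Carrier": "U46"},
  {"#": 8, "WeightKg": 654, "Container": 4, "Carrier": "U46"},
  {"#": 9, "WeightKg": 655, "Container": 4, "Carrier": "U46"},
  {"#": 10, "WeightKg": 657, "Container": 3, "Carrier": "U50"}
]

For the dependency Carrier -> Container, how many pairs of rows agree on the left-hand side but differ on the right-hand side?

Carrier=U50: all 4 rows agree on Container — 0 pairs.
Carrier=U46: all 6 rows agree on Container — 0 pairs.

0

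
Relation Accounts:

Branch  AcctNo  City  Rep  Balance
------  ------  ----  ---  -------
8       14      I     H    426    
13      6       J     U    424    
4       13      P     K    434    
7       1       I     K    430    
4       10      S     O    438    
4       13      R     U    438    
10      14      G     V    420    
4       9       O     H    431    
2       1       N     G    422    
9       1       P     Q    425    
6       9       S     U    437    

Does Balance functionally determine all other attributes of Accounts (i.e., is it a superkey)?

Two distinct rows share Balance=438, so Balance does not determine every attribute — not a superkey.

No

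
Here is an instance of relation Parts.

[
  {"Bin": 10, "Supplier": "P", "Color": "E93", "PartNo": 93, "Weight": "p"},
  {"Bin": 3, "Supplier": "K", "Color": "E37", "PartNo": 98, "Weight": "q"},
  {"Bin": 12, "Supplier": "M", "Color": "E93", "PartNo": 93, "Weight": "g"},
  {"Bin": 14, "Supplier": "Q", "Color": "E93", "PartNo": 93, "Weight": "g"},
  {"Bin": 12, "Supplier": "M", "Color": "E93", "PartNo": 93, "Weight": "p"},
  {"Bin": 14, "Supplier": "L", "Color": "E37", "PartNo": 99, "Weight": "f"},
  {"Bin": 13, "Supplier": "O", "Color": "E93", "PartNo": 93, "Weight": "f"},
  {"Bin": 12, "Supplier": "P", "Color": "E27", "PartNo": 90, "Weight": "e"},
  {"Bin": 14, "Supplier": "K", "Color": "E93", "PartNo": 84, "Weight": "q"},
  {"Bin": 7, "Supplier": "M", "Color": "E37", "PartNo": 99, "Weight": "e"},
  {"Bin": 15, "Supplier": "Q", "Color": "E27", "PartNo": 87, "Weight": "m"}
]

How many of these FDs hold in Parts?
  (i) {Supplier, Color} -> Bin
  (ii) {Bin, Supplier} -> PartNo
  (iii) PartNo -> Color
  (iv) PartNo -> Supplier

3

(i) {Supplier, Color} -> Bin: every LHS value maps to a single RHS value — holds.
(ii) {Bin, Supplier} -> PartNo: every LHS value maps to a single RHS value — holds.
(iii) PartNo -> Color: every LHS value maps to a single RHS value — holds.
(iv) PartNo -> Supplier: PartNo=93: 5 rows → Supplier takes values {P, M, Q, O} — violation; PartNo=99: 2 rows → Supplier takes values {L, M} — violation — fails.
3 of the 4 dependencies hold.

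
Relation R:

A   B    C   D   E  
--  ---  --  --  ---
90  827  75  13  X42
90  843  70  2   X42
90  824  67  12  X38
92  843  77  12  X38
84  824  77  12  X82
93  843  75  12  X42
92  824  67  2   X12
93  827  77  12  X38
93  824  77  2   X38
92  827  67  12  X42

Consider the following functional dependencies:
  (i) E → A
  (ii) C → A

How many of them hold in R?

0

(i) E → A: E=X42: 4 rows → A takes values {90, 93, 92} — violation; E=X38: 4 rows → A takes values {90, 92, 93} — violation — fails.
(ii) C → A: C=75: 2 rows → A takes values {90, 93} — violation; C=67: 3 rows → A takes values {90, 92} — violation; C=77: 4 rows → A takes values {92, 84, 93} — violation — fails.
None of the 2 dependencies hold.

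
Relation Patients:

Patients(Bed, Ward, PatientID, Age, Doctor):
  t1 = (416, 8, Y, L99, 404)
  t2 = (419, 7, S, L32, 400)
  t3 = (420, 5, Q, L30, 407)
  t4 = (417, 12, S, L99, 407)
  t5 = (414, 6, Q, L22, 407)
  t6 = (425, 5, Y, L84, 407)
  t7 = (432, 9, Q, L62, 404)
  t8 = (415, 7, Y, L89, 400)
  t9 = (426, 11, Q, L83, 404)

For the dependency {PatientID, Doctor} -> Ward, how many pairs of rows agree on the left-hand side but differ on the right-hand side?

(PatientID=Q, Doctor=407): violating pairs (3,5) — 1 pair.
(PatientID=Q, Doctor=404): violating pairs (7,9) — 1 pair.

2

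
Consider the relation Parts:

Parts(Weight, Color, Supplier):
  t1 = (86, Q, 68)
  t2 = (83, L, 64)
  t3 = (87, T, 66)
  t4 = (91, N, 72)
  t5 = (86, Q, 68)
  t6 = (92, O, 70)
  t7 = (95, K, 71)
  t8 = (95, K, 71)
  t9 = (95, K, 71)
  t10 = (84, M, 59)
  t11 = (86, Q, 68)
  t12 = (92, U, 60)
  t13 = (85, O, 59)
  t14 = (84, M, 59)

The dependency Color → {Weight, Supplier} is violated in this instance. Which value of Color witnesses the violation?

O

Color=Q: rows 1, 5, 11 → {Weight,Supplier} = (86, 68), (86, 68), (86, 68) ✓
Color=L: row 2 → {Weight,Supplier} = (83, 64) ✓
Color=T: row 3 → {Weight,Supplier} = (87, 66) ✓
Color=N: row 4 → {Weight,Supplier} = (91, 72) ✓
Color=O: rows 6, 13 → {Weight,Supplier} takes values {(92, 70), (85, 59)} — violation
Color=K: rows 7, 8, 9 → {Weight,Supplier} = (95, 71), (95, 71), (95, 71) ✓
Color=M: rows 10, 14 → {Weight,Supplier} = (84, 59), (84, 59) ✓
Color=U: row 12 → {Weight,Supplier} = (92, 60) ✓
The only Color value with inconsistent RHS is Color=O.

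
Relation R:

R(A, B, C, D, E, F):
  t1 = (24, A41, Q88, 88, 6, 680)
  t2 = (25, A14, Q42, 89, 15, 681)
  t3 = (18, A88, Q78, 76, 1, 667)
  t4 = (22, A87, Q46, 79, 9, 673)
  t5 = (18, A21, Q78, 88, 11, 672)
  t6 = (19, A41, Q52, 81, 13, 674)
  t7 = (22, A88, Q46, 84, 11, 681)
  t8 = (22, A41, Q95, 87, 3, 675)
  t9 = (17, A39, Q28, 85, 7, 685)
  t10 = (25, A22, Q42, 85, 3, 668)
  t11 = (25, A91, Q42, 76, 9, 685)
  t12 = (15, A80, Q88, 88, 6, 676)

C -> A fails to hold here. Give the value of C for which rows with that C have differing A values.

C=Q88: rows 1, 12 → A takes values {24, 15} — violation
C=Q42: rows 2, 10, 11 → A = 25, 25, 25 ✓
C=Q78: rows 3, 5 → A = 18, 18 ✓
C=Q46: rows 4, 7 → A = 22, 22 ✓
C=Q52: row 6 → A = 19 ✓
C=Q95: row 8 → A = 22 ✓
C=Q28: row 9 → A = 17 ✓
The only C value with inconsistent A is C=Q88.

Q88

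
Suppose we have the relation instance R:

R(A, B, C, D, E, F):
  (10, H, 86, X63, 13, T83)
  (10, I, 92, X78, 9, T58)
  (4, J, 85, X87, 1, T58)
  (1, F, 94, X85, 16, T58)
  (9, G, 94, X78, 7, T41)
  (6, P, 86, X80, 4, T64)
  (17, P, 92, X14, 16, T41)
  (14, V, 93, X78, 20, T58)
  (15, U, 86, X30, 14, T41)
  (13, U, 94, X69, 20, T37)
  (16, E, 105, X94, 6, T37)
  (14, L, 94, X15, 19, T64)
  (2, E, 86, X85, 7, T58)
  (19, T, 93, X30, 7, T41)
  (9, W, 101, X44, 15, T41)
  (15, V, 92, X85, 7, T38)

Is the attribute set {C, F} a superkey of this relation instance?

Yes

All 16 rows have distinct {C, F} values, so {C, F} → (all attributes) holds and {C, F} is a superkey.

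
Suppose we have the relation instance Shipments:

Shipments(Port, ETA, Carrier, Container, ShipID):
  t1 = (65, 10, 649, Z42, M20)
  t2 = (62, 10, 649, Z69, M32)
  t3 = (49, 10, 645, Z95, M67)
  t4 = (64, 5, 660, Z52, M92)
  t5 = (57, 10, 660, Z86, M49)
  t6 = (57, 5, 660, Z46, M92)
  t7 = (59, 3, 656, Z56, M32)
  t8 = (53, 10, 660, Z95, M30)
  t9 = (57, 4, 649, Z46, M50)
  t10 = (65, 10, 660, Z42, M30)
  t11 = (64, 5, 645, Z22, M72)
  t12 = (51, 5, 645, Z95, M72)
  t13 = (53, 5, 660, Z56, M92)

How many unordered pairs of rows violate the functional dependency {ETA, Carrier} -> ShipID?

(ETA=10, Carrier=649): violating pairs (1,2) — 1 pair.
(ETA=5, Carrier=660): all 3 rows agree on ShipID — 0 pairs.
(ETA=10, Carrier=660): violating pairs (5,8), (5,10) — 2 pairs.
(ETA=5, Carrier=645): all 2 rows agree on ShipID — 0 pairs.

3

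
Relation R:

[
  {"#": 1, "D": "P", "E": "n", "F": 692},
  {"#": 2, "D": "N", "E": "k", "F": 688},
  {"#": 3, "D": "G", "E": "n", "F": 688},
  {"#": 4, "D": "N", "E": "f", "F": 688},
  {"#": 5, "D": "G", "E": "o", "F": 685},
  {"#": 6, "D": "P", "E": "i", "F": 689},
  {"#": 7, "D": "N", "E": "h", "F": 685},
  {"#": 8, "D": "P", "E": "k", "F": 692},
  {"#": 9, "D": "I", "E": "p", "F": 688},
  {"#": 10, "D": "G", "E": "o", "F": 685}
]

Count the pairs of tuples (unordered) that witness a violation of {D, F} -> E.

2

(D=P, F=692): violating pairs (1,8) — 1 pair.
(D=N, F=688): violating pairs (2,4) — 1 pair.
(D=G, F=685): all 2 rows agree on E — 0 pairs.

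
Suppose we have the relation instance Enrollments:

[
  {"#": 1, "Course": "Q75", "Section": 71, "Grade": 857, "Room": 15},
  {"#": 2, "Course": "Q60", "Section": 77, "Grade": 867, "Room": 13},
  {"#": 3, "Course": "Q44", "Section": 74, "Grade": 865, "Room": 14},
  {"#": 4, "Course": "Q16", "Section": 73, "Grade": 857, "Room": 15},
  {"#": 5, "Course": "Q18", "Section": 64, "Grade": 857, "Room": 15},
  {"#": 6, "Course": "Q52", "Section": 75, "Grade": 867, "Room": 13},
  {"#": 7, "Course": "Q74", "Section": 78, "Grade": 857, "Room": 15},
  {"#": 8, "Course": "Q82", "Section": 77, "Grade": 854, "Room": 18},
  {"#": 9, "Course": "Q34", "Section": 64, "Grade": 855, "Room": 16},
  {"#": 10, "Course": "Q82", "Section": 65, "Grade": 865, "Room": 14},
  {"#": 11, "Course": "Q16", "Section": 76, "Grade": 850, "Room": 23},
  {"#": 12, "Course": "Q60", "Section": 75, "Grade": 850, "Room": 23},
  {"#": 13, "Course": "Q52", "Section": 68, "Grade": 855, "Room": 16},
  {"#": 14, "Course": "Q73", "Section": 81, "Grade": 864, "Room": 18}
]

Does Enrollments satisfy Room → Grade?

Room=15: rows 1, 4, 5, 7 → Grade = 857, 857, 857, 857 ✓
Room=13: rows 2, 6 → Grade = 867, 867 ✓
Room=14: rows 3, 10 → Grade = 865, 865 ✓
Room=18: rows 8, 14 → Grade takes values {854, 864} — violation
Room=16: rows 9, 13 → Grade = 855, 855 ✓
Room=23: rows 11, 12 → Grade = 850, 850 ✓
Two rows agree on Room but differ on Grade, so Room → Grade does not hold.

No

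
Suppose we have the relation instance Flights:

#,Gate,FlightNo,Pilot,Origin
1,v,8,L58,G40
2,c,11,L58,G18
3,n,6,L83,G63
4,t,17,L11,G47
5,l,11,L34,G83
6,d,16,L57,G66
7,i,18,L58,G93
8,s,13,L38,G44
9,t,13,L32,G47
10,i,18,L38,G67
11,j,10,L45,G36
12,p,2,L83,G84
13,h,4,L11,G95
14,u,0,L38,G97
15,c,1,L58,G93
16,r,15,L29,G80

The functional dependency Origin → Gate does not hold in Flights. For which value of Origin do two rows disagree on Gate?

Origin=G40: row 1 → Gate = v ✓
Origin=G18: row 2 → Gate = c ✓
Origin=G63: row 3 → Gate = n ✓
Origin=G47: rows 4, 9 → Gate = t, t ✓
Origin=G83: row 5 → Gate = l ✓
Origin=G66: row 6 → Gate = d ✓
Origin=G93: rows 7, 15 → Gate takes values {i, c} — violation
Origin=G44: row 8 → Gate = s ✓
Origin=G67: row 10 → Gate = i ✓
Origin=G36: row 11 → Gate = j ✓
Origin=G84: row 12 → Gate = p ✓
Origin=G95: row 13 → Gate = h ✓
Origin=G97: row 14 → Gate = u ✓
Origin=G80: row 16 → Gate = r ✓
The only Origin value with inconsistent Gate is Origin=G93.

G93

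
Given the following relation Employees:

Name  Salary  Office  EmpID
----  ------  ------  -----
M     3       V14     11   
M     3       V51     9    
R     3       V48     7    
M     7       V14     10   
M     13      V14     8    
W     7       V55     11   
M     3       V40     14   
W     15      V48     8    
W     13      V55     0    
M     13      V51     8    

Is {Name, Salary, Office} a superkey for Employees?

Yes

All 10 rows have distinct {Name, Salary, Office} values, so {Name, Salary, Office} → (all attributes) holds and {Name, Salary, Office} is a superkey.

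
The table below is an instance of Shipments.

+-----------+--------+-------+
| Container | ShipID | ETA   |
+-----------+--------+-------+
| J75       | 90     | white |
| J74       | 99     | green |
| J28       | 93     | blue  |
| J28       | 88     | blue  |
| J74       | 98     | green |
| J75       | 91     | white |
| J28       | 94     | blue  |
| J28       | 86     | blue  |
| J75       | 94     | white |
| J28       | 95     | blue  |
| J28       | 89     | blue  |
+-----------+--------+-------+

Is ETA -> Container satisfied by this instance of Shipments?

ETA=white: 3 rows → Container = J75, J75, J75 ✓
ETA=green: 2 rows → Container = J74, J74 ✓
ETA=blue: 6 rows → Container = J28, J28, J28, J28, J28, J28 ✓
Every ETA value is associated with a single Container value, so ETA -> Container holds.

Yes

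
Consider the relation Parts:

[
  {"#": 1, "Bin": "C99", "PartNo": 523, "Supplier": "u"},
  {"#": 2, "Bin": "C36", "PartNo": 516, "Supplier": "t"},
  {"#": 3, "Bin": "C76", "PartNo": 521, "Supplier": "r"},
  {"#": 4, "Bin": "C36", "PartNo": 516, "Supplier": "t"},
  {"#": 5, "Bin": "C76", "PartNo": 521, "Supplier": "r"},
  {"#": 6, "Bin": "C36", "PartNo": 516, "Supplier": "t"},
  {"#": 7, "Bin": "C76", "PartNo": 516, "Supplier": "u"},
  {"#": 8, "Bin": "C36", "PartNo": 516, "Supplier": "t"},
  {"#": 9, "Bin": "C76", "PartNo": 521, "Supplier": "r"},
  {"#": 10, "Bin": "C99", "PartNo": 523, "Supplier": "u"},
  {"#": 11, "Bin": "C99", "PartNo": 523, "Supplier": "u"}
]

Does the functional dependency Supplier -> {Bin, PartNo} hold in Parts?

Supplier=u: rows 1, 7, 10, 11 → {Bin,PartNo} takes values {(C99, 523), (C76, 516)} — violation
Supplier=t: rows 2, 4, 6, 8 → {Bin,PartNo} = (C36, 516), (C36, 516), (C36, 516), (C36, 516) ✓
Supplier=r: rows 3, 5, 9 → {Bin,PartNo} = (C76, 521), (C76, 521), (C76, 521) ✓
Two rows agree on Supplier but differ on {Bin, PartNo}, so Supplier -> {Bin, PartNo} does not hold.

No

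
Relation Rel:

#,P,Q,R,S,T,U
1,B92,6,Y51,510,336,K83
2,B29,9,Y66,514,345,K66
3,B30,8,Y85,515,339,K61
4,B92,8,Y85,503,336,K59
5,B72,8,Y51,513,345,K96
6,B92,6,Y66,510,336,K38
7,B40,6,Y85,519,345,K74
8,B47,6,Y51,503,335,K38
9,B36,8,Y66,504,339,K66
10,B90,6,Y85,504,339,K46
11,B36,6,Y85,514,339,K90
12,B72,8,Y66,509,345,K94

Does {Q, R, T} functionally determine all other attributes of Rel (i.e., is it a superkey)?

No

Rows 10 and 11 have the same {Q, R, T} value (Q=6, R=Y85, T=339) but are distinct tuples, so {Q, R, T} does not determine every attribute — not a superkey.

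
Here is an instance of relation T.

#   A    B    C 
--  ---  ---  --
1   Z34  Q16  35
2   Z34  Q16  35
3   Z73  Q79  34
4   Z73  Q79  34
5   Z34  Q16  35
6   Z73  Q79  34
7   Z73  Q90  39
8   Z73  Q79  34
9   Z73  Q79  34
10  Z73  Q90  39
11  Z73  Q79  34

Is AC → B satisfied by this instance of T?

(A=Z34, C=35): rows 1, 2, 5 → B = Q16, Q16, Q16 ✓
(A=Z73, C=34): rows 3, 4, 6, 8, 9, 11 → B = Q79, Q79, Q79, Q79, Q79, Q79 ✓
(A=Z73, C=39): rows 7, 10 → B = Q90, Q90 ✓
Every AC value is associated with a single B value, so AC → B holds.

Yes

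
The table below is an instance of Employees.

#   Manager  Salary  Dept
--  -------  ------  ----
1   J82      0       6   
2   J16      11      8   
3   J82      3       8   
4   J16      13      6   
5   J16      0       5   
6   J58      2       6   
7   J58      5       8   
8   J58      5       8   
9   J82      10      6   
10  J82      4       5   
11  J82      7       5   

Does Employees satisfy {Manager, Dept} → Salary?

No

(Manager=J82, Dept=6): rows 1, 9 → Salary takes values {0, 10} — violation
(Manager=J16, Dept=8): row 2 → Salary = 11 ✓
(Manager=J82, Dept=8): row 3 → Salary = 3 ✓
(Manager=J16, Dept=6): row 4 → Salary = 13 ✓
(Manager=J16, Dept=5): row 5 → Salary = 0 ✓
(Manager=J58, Dept=6): row 6 → Salary = 2 ✓
(Manager=J58, Dept=8): rows 7, 8 → Salary = 5, 5 ✓
(Manager=J82, Dept=5): rows 10, 11 → Salary takes values {4, 7} — violation
Two rows agree on {Manager, Dept} but differ on Salary, so {Manager, Dept} → Salary does not hold.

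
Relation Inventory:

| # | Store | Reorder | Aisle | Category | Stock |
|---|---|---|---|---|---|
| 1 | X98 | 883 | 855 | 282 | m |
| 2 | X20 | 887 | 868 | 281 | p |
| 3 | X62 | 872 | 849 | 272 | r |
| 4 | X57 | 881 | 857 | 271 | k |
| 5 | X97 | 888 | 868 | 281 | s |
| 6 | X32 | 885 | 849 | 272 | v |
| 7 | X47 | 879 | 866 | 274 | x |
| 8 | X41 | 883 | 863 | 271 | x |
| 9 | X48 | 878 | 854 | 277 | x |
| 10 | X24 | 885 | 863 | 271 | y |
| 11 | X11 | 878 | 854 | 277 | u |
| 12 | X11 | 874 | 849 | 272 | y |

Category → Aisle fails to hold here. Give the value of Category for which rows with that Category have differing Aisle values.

271

Category=282: row 1 → Aisle = 855 ✓
Category=281: rows 2, 5 → Aisle = 868, 868 ✓
Category=272: rows 3, 6, 12 → Aisle = 849, 849, 849 ✓
Category=271: rows 4, 8, 10 → Aisle takes values {857, 863} — violation
Category=274: row 7 → Aisle = 866 ✓
Category=277: rows 9, 11 → Aisle = 854, 854 ✓
The only Category value with inconsistent Aisle is Category=271.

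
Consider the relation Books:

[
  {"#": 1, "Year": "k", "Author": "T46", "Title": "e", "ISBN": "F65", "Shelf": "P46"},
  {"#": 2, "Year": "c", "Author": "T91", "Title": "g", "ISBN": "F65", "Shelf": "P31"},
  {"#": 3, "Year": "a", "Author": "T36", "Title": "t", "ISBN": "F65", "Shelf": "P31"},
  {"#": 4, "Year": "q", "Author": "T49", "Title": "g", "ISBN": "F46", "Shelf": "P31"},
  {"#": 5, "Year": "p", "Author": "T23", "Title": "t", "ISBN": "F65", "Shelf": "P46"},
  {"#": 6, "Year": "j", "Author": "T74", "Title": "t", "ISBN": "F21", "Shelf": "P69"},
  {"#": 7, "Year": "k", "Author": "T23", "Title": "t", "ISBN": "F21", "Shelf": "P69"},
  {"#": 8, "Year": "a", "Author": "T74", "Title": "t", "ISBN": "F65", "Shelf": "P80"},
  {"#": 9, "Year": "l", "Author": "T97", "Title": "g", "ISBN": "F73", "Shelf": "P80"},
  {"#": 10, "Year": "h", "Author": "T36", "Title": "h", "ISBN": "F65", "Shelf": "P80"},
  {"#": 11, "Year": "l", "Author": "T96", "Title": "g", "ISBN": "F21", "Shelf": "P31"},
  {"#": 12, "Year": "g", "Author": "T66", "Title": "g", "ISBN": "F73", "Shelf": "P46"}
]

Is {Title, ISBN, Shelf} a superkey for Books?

Rows 6 and 7 have the same {Title, ISBN, Shelf} value (Title=t, ISBN=F21, Shelf=P69) but are distinct tuples, so {Title, ISBN, Shelf} does not determine every attribute — not a superkey.

No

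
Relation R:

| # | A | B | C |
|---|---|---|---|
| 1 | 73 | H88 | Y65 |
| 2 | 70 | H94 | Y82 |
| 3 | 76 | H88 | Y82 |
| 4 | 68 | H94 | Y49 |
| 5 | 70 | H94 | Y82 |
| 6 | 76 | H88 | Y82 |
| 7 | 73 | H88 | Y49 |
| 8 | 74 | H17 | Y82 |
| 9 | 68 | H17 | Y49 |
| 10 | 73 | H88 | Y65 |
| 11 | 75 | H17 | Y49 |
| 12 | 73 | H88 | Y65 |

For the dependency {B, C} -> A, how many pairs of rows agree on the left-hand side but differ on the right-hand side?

1

(B=H88, C=Y65): all 3 rows agree on A — 0 pairs.
(B=H94, C=Y82): all 2 rows agree on A — 0 pairs.
(B=H88, C=Y82): all 2 rows agree on A — 0 pairs.
(B=H17, C=Y49): violating pairs (9,11) — 1 pair.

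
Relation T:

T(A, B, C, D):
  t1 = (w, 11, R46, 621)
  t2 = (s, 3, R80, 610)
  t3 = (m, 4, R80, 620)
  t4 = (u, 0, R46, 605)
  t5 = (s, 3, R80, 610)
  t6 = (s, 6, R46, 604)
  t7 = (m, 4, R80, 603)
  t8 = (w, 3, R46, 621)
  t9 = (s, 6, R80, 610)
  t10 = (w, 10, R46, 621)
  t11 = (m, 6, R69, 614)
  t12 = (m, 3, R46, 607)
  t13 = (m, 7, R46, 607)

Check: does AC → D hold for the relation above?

(A=w, C=R46): rows 1, 8, 10 → D = 621, 621, 621 ✓
(A=s, C=R80): rows 2, 5, 9 → D = 610, 610, 610 ✓
(A=m, C=R80): rows 3, 7 → D takes values {620, 603} — violation
(A=u, C=R46): row 4 → D = 605 ✓
(A=s, C=R46): row 6 → D = 604 ✓
(A=m, C=R69): row 11 → D = 614 ✓
(A=m, C=R46): rows 12, 13 → D = 607, 607 ✓
Two rows agree on AC but differ on D, so AC → D does not hold.

No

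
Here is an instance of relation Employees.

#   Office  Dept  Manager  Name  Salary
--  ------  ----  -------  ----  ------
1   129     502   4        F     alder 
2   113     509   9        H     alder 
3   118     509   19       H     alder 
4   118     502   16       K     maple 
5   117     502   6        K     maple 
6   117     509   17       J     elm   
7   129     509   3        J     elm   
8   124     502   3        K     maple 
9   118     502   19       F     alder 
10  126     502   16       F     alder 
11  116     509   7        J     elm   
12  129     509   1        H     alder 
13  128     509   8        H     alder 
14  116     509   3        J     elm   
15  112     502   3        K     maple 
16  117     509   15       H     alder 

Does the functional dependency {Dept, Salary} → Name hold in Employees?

(Dept=502, Salary=alder): rows 1, 9, 10 → Name = F, F, F ✓
(Dept=509, Salary=alder): rows 2, 3, 12, 13, 16 → Name = H, H, H, H, H ✓
(Dept=502, Salary=maple): rows 4, 5, 8, 15 → Name = K, K, K, K ✓
(Dept=509, Salary=elm): rows 6, 7, 11, 14 → Name = J, J, J, J ✓
Every {Dept, Salary} value is associated with a single Name value, so {Dept, Salary} → Name holds.

Yes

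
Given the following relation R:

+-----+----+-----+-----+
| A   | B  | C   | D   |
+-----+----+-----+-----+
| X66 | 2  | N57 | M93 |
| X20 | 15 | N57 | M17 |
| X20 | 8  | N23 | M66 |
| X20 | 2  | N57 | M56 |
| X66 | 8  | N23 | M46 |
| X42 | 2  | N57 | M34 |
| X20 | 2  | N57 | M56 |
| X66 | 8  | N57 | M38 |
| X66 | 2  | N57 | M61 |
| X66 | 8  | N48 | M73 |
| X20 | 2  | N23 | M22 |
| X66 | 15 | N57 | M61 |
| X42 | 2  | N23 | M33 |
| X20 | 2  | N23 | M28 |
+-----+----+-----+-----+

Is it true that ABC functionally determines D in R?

No

(A=X66, B=2, C=N57): 2 rows → D takes values {M93, M61} — violation
(A=X20, B=15, C=N57): 1 row → D = M17 ✓
(A=X20, B=8, C=N23): 1 row → D = M66 ✓
(A=X20, B=2, C=N57): 2 rows → D = M56, M56 ✓
(A=X66, B=8, C=N23): 1 row → D = M46 ✓
(A=X42, B=2, C=N57): 1 row → D = M34 ✓
(A=X66, B=8, C=N57): 1 row → D = M38 ✓
(A=X66, B=8, C=N48): 1 row → D = M73 ✓
(A=X20, B=2, C=N23): 2 rows → D takes values {M22, M28} — violation
(A=X66, B=15, C=N57): 1 row → D = M61 ✓
(A=X42, B=2, C=N23): 1 row → D = M33 ✓
Two rows agree on ABC but differ on D, so ABC -> D does not hold.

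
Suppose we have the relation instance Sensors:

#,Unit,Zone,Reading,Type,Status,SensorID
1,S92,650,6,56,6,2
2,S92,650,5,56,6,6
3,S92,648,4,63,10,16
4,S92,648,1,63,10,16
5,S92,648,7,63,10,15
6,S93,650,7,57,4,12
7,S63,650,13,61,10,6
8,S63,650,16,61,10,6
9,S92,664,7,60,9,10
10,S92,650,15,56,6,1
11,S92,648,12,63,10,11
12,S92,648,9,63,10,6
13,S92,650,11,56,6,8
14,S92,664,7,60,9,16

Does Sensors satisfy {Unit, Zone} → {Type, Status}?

(Unit=S92, Zone=650): rows 1, 2, 10, 13 → {Type,Status} = (56, 6), (56, 6), (56, 6), (56, 6) ✓
(Unit=S92, Zone=648): rows 3, 4, 5, 11, 12 → {Type,Status} = (63, 10), (63, 10), (63, 10), (63, 10), (63, 10) ✓
(Unit=S93, Zone=650): row 6 → {Type,Status} = (57, 4) ✓
(Unit=S63, Zone=650): rows 7, 8 → {Type,Status} = (61, 10), (61, 10) ✓
(Unit=S92, Zone=664): rows 9, 14 → {Type,Status} = (60, 9), (60, 9) ✓
Every {Unit, Zone} value is associated with a single {Type, Status} value, so {Unit, Zone} → {Type, Status} holds.

Yes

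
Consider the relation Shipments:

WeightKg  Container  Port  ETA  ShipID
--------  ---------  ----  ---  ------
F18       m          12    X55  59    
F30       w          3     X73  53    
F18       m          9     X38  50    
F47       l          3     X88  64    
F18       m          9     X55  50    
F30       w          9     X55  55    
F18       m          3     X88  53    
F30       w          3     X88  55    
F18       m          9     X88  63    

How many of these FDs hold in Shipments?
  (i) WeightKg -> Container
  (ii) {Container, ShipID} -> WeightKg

2

(i) WeightKg -> Container: every LHS value maps to a single RHS value — holds.
(ii) {Container, ShipID} -> WeightKg: every LHS value maps to a single RHS value — holds.
2 of the 2 dependencies hold.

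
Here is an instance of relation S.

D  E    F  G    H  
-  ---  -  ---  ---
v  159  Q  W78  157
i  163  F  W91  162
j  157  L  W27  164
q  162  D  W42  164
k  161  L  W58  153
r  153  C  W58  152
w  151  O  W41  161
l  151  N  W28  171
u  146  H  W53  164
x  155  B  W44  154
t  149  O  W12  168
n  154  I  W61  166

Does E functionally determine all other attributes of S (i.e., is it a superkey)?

No

Two distinct rows share E=151, so E does not determine every attribute — not a superkey.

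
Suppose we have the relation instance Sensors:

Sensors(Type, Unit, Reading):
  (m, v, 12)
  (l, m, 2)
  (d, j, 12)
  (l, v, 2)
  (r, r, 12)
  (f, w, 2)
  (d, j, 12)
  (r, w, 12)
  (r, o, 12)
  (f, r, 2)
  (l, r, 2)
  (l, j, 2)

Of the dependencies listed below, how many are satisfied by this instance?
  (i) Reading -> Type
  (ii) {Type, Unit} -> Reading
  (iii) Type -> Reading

2

(i) Reading -> Type: Reading=12: 6 rows → Type takes values {m, d, r} — violation; Reading=2: 6 rows → Type takes values {l, f} — violation — fails.
(ii) {Type, Unit} -> Reading: every LHS value maps to a single RHS value — holds.
(iii) Type -> Reading: every LHS value maps to a single RHS value — holds.
2 of the 3 dependencies hold.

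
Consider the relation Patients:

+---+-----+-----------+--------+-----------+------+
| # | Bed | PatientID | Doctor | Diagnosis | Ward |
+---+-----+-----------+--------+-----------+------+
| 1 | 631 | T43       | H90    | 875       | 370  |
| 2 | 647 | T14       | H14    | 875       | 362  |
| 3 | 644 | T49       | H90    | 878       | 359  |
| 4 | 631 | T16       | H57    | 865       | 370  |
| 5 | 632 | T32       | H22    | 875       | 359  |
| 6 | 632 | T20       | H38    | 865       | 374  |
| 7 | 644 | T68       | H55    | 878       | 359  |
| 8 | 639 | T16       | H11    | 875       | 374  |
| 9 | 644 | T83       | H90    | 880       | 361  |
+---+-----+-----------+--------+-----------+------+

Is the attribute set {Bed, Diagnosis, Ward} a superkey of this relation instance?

Rows 3 and 7 have the same {Bed, Diagnosis, Ward} value (Bed=644, Diagnosis=878, Ward=359) but are distinct tuples, so {Bed, Diagnosis, Ward} does not determine every attribute — not a superkey.

No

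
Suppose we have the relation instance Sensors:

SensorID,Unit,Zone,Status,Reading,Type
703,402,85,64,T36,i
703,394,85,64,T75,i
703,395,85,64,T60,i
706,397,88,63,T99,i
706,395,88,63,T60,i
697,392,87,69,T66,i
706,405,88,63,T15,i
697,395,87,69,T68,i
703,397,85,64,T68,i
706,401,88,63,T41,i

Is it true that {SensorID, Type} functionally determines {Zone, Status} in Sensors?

Yes

(SensorID=703, Type=i): 4 rows → {Zone,Status} = (85, 64), (85, 64), (85, 64), (85, 64) ✓
(SensorID=706, Type=i): 4 rows → {Zone,Status} = (88, 63), (88, 63), (88, 63), (88, 63) ✓
(SensorID=697, Type=i): 2 rows → {Zone,Status} = (87, 69), (87, 69) ✓
Every {SensorID, Type} value is associated with a single {Zone, Status} value, so {SensorID, Type} -> {Zone, Status} holds.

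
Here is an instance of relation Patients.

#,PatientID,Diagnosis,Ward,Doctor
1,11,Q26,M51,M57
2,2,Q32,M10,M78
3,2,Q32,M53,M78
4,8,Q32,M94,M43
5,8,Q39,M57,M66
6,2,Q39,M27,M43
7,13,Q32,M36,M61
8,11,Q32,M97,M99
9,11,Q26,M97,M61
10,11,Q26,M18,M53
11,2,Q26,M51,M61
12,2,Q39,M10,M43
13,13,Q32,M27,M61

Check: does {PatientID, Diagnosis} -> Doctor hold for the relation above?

(PatientID=11, Diagnosis=Q26): rows 1, 9, 10 → Doctor takes values {M57, M61, M53} — violation
(PatientID=2, Diagnosis=Q32): rows 2, 3 → Doctor = M78, M78 ✓
(PatientID=8, Diagnosis=Q32): row 4 → Doctor = M43 ✓
(PatientID=8, Diagnosis=Q39): row 5 → Doctor = M66 ✓
(PatientID=2, Diagnosis=Q39): rows 6, 12 → Doctor = M43, M43 ✓
(PatientID=13, Diagnosis=Q32): rows 7, 13 → Doctor = M61, M61 ✓
(PatientID=11, Diagnosis=Q32): row 8 → Doctor = M99 ✓
(PatientID=2, Diagnosis=Q26): row 11 → Doctor = M61 ✓
Two rows agree on {PatientID, Diagnosis} but differ on Doctor, so {PatientID, Diagnosis} -> Doctor does not hold.

No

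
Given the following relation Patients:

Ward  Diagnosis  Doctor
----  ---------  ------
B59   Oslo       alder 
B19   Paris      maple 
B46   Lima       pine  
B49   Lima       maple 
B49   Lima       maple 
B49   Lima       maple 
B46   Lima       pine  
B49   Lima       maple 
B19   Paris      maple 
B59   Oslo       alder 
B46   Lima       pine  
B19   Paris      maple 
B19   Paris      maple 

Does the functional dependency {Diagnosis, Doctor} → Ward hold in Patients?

Yes

(Diagnosis=Oslo, Doctor=alder): 2 rows → Ward = B59, B59 ✓
(Diagnosis=Paris, Doctor=maple): 4 rows → Ward = B19, B19, B19, B19 ✓
(Diagnosis=Lima, Doctor=pine): 3 rows → Ward = B46, B46, B46 ✓
(Diagnosis=Lima, Doctor=maple): 4 rows → Ward = B49, B49, B49, B49 ✓
Every {Diagnosis, Doctor} value is associated with a single Ward value, so {Diagnosis, Doctor} → Ward holds.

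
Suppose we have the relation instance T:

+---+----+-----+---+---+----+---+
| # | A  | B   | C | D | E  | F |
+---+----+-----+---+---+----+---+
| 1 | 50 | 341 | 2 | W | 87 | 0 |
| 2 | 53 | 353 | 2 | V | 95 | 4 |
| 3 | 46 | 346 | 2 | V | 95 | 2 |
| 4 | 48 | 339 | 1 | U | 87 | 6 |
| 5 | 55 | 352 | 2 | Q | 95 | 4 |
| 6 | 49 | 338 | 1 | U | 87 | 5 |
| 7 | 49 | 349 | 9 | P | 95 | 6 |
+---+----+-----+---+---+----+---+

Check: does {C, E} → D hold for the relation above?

(C=2, E=87): row 1 → D = W ✓
(C=2, E=95): rows 2, 3, 5 → D takes values {V, Q} — violation
(C=1, E=87): rows 4, 6 → D = U, U ✓
(C=9, E=95): row 7 → D = P ✓
Two rows agree on {C, E} but differ on D, so {C, E} → D does not hold.

No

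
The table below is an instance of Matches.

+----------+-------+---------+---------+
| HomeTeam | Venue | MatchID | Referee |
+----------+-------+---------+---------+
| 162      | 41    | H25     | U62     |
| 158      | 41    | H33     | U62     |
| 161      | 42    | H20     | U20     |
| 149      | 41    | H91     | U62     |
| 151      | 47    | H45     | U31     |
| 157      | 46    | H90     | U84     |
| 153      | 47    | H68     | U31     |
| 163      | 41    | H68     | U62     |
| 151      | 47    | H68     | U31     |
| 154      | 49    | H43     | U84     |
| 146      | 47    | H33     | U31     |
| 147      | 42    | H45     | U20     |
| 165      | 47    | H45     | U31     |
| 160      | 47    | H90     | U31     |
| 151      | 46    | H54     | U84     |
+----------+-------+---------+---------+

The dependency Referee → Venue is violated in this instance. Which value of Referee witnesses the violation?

Referee=U62: 4 rows → Venue = 41, 41, 41, 41 ✓
Referee=U20: 2 rows → Venue = 42, 42 ✓
Referee=U31: 6 rows → Venue = 47, 47, 47, 47, 47, 47 ✓
Referee=U84: 3 rows → Venue takes values {46, 49} — violation
The only Referee value with inconsistent Venue is Referee=U84.

U84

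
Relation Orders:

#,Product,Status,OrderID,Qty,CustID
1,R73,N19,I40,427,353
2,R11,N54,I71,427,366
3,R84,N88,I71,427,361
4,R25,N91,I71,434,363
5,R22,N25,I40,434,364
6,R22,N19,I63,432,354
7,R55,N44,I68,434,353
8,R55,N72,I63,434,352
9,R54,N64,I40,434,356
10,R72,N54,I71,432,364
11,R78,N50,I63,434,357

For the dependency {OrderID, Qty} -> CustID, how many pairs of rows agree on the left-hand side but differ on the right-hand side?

(OrderID=I71, Qty=427): violating pairs (2,3) — 1 pair.
(OrderID=I40, Qty=434): violating pairs (5,9) — 1 pair.
(OrderID=I63, Qty=434): violating pairs (8,11) — 1 pair.

3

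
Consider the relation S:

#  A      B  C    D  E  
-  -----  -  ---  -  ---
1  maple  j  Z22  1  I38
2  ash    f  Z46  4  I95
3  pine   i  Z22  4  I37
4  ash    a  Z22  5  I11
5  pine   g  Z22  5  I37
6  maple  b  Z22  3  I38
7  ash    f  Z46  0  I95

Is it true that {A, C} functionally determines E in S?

(A=maple, C=Z22): rows 1, 6 → E = I38, I38 ✓
(A=ash, C=Z46): rows 2, 7 → E = I95, I95 ✓
(A=pine, C=Z22): rows 3, 5 → E = I37, I37 ✓
(A=ash, C=Z22): row 4 → E = I11 ✓
Every {A, C} value is associated with a single E value, so {A, C} -> E holds.

Yes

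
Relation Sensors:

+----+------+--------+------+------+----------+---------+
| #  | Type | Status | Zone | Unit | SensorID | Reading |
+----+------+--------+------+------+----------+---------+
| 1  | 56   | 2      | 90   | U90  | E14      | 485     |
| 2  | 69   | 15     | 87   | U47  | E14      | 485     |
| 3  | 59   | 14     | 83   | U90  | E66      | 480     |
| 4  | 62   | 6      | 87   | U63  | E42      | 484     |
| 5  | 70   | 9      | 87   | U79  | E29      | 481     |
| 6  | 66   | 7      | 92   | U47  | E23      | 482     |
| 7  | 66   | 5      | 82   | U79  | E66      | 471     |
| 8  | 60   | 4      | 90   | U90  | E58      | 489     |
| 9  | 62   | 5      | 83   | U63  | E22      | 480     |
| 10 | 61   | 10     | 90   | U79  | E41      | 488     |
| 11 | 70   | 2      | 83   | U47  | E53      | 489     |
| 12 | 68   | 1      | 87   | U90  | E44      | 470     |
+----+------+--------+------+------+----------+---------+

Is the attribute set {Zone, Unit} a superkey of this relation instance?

No

Rows 1 and 8 have the same {Zone, Unit} value (Zone=90, Unit=U90) but are distinct tuples, so {Zone, Unit} does not determine every attribute — not a superkey.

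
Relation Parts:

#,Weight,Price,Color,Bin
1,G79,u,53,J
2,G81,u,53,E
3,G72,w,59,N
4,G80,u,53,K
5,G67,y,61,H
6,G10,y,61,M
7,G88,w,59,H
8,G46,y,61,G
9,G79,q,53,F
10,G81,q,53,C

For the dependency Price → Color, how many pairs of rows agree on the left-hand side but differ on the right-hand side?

Price=u: all 3 rows agree on Color — 0 pairs.
Price=w: all 2 rows agree on Color — 0 pairs.
Price=y: all 3 rows agree on Color — 0 pairs.
Price=q: all 2 rows agree on Color — 0 pairs.

0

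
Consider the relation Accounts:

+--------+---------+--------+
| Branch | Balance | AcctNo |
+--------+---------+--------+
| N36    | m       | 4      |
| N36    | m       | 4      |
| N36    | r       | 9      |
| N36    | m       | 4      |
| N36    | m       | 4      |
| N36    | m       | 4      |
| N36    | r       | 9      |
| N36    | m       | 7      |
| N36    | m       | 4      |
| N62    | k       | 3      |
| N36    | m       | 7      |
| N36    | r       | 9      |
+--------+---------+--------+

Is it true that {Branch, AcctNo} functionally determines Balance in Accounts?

(Branch=N36, AcctNo=4): 6 rows → Balance = m, m, m, m, m, m ✓
(Branch=N36, AcctNo=9): 3 rows → Balance = r, r, r ✓
(Branch=N36, AcctNo=7): 2 rows → Balance = m, m ✓
(Branch=N62, AcctNo=3): 1 row → Balance = k ✓
Every {Branch, AcctNo} value is associated with a single Balance value, so {Branch, AcctNo} → Balance holds.

Yes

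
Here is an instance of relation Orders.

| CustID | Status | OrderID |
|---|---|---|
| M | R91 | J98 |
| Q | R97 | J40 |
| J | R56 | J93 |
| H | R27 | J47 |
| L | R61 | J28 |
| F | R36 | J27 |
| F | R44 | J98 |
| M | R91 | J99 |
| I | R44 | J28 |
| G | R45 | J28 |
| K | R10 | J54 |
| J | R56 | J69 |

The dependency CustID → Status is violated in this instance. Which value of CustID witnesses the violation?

CustID=M: 2 rows → Status = R91, R91 ✓
CustID=Q: 1 row → Status = R97 ✓
CustID=J: 2 rows → Status = R56, R56 ✓
CustID=H: 1 row → Status = R27 ✓
CustID=L: 1 row → Status = R61 ✓
CustID=F: 2 rows → Status takes values {R36, R44} — violation
CustID=I: 1 row → Status = R44 ✓
CustID=G: 1 row → Status = R45 ✓
CustID=K: 1 row → Status = R10 ✓
The only CustID value with inconsistent Status is CustID=F.

F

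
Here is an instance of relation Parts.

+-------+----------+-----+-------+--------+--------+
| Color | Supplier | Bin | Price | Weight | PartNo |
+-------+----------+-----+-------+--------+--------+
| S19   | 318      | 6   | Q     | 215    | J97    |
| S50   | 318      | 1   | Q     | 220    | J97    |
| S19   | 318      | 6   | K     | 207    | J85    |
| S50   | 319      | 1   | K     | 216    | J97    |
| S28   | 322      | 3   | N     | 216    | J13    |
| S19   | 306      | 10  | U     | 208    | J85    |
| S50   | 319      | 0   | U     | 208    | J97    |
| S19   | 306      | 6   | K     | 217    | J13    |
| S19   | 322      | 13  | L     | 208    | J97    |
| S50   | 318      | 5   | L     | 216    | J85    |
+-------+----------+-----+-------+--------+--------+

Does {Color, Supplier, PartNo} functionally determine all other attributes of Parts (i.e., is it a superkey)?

Two distinct rows share (Color=S50, Supplier=319, PartNo=J97), so {Color, Supplier, PartNo} does not determine every attribute — not a superkey.

No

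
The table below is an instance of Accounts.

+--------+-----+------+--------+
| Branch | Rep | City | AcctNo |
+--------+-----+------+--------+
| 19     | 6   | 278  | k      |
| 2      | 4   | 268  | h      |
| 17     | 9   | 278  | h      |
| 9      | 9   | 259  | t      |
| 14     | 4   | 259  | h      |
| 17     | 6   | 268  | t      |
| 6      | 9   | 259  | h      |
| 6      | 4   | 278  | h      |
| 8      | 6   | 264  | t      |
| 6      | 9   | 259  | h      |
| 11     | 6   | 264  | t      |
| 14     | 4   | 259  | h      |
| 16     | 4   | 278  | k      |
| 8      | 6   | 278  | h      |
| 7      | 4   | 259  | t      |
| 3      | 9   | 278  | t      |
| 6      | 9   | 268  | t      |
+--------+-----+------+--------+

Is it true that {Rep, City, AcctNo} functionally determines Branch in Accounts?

(Rep=6, City=278, AcctNo=k): 1 row → Branch = 19 ✓
(Rep=4, City=268, AcctNo=h): 1 row → Branch = 2 ✓
(Rep=9, City=278, AcctNo=h): 1 row → Branch = 17 ✓
(Rep=9, City=259, AcctNo=t): 1 row → Branch = 9 ✓
(Rep=4, City=259, AcctNo=h): 2 rows → Branch = 14, 14 ✓
(Rep=6, City=268, AcctNo=t): 1 row → Branch = 17 ✓
(Rep=9, City=259, AcctNo=h): 2 rows → Branch = 6, 6 ✓
(Rep=4, City=278, AcctNo=h): 1 row → Branch = 6 ✓
(Rep=6, City=264, AcctNo=t): 2 rows → Branch takes values {8, 11} — violation
(Rep=4, City=278, AcctNo=k): 1 row → Branch = 16 ✓
(Rep=6, City=278, AcctNo=h): 1 row → Branch = 8 ✓
(Rep=4, City=259, AcctNo=t): 1 row → Branch = 7 ✓
(Rep=9, City=278, AcctNo=t): 1 row → Branch = 3 ✓
(Rep=9, City=268, AcctNo=t): 1 row → Branch = 6 ✓
Two rows agree on {Rep, City, AcctNo} but differ on Branch, so {Rep, City, AcctNo} -> Branch does not hold.

No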